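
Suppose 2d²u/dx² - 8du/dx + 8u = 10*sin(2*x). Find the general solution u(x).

Divide through by 2: u'' - 4u' + 4u = 5*sin(2*x).
Characteristic equation r² - 4r + 4 = 0 has discriminant (-4)² - 4·(4) = 0, so r = 2 is a repeated root.
Hence u_h = (C1 + C2*x)*exp(2*x).
Try u_p = A*cos(2*x) + B*sin(2*x). Substituting and equating the coefficients of cos(2x) and sin(2x) gives A = 5/8, B = 0, so u_p = 5*cos(2*x)/8.

u = 5*cos(2*x)/8 + C1*exp(2*x) + C2*x*exp(2*x)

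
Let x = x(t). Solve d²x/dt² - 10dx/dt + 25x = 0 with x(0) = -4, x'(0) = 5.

Characteristic equation r² - 10r + 25 = 0 has discriminant (-10)² - 4·(25) = 0, so r = 5 is a repeated root.
Hence x_h = (C1 + C2*t)*exp(5*t).
Apply the initial conditions: x(0) = C1 = -4 and x'(0) = C2 + 5*C1 = 5. Solving gives C1 = -4, C2 = 25.

x = -4*exp(5*t) + 25*t*exp(5*t)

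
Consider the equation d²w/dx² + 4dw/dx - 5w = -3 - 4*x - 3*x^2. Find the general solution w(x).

w = 281/125 + 3*x**2/5 + 44*x/25 + C1*exp(x) + C2*exp(-5*x)

Characteristic equation r² + 4r - 5 = 0 factors as (r - 1)(r + 5) = 0, so r = 1, -5.
Hence w_h = C1*exp(x) + C2*exp(-5*x).
For the particular solution try w_p = A0 + A1*x + A2*x^2. Substituting and matching coefficients of each power of x gives A0 = 281/125, A1 = 44/25, A2 = 3/5, so w_p = 281/125 + 3*x^2/5 + 44*x/25.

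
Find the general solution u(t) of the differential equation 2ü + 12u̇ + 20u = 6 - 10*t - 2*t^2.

u = 137/250 - 19*t/50 - t**2/10 + C1*cos(t)*exp(-3*t) + C2*exp(-3*t)*sin(t)

Divide through by 2: u'' + 6u' + 10u = 3 - t^2 - 5*t.
Characteristic equation r² + 6r + 10 = 0 has discriminant (6)² - 4·(10) = -4 < 0, so r = -3 ± i.
Hence u_h = C1*cos(t)*exp(-3*t) + C2*exp(-3*t)*sin(t).
For the particular solution try u_p = A0 + A1*t + A2*t^2. Substituting and matching coefficients of each power of t gives A0 = 137/250, A1 = -19/50, A2 = -1/10, so u_p = 137/250 - 19*t/50 - t^2/10.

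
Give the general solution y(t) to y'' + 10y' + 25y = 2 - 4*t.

Characteristic equation r² + 10r + 25 = 0 has discriminant (10)² - 4·(25) = 0, so r = -5 is a repeated root.
Hence y_h = (C1 + C2*t)*exp(-5*t).
For the particular solution try y_p = A0 + A1*t. Substituting and matching coefficients of each power of t gives A0 = 18/125, A1 = -4/25, so y_p = 18/125 - 4*t/25.

y = 18/125 - 4*t/25 + C1*exp(-5*t) + C2*t*exp(-5*t)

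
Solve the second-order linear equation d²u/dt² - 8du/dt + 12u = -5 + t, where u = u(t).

Characteristic equation r² - 8r + 12 = 0 factors as (r - 2)(r - 6) = 0, so r = 2, 6.
Hence u_h = C1*exp(2*t) + C2*exp(6*t).
For the particular solution try u_p = A0 + A1*t. Substituting and matching coefficients of each power of t gives A0 = -13/36, A1 = 1/12, so u_p = -13/36 + t/12.

u = -13/36 + t/12 + C1*exp(2*t) + C2*exp(6*t)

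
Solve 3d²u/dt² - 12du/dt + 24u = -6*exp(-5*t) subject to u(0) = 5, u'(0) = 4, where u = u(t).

Divide through by 3: u'' - 4u' + 8u = -2*exp(-5*t).
Characteristic equation r² - 4r + 8 = 0 has discriminant (-4)² - 4·(8) = -16 < 0, so r = 2 ± 2i.
Hence u_h = C1*cos(2*t)*exp(2*t) + C2*exp(2*t)*sin(2*t).
Try u_p = A*exp(-5*t). Substituting into the equation and dividing by exp(-5*t) gives A = -2/53, so u_p = -2*exp(-5*t)/53.
General solution: u = -2*exp(-5*t)/53 + C1*cos(2*t)*exp(2*t) + C2*exp(2*t)*sin(2*t).
Apply the initial conditions: u(0) = -2/53 + C1 = 5 and u'(0) = 10/53 + 2*C1 + 2*C2 = 4. Solving gives C1 = 267/53, C2 = -166/53.

u = -2*exp(-5*t)/53 - 166*exp(2*t)*sin(2*t)/53 + 267*cos(2*t)*exp(2*t)/53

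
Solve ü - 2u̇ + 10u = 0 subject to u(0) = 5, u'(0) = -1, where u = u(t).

Characteristic equation r² - 2r + 10 = 0 has discriminant (-2)² - 4·(10) = -36 < 0, so r = 1 ± 3i.
Hence u_h = C1*cos(3*t)*exp(t) + C2*exp(t)*sin(3*t).
Apply the initial conditions: u(0) = C1 = 5 and u'(0) = C1 + 3*C2 = -1. Solving gives C1 = 5, C2 = -2.

u = -2*exp(t)*sin(3*t) + 5*cos(3*t)*exp(t)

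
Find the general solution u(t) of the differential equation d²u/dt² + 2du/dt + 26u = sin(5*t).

u = -10*cos(5*t)/101 + sin(5*t)/101 + C1*cos(5*t)*exp(-t) + C2*exp(-t)*sin(5*t)

Characteristic equation r² + 2r + 26 = 0 has discriminant (2)² - 4·(26) = -100 < 0, so r = -1 ± 5i.
Hence u_h = C1*cos(5*t)*exp(-t) + C2*exp(-t)*sin(5*t).
Try u_p = A*cos(5*t) + B*sin(5*t). Substituting and equating the coefficients of cos(5t) and sin(5t) gives A = -10/101, B = 1/101, so u_p = -10*cos(5*t)/101 + sin(5*t)/101.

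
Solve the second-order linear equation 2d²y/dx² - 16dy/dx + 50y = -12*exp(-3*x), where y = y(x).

Divide through by 2: y'' - 8y' + 25y = -6*exp(-3*x).
Characteristic equation r² - 8r + 25 = 0 has discriminant (-8)² - 4·(25) = -36 < 0, so r = 4 ± 3i.
Hence y_h = C1*cos(3*x)*exp(4*x) + C2*exp(4*x)*sin(3*x).
Try y_p = A*exp(-3*x). Substituting into the equation and dividing by exp(-3*x) gives A = -3/29, so y_p = -3*exp(-3*x)/29.

y = -3*exp(-3*x)/29 + C1*cos(3*x)*exp(4*x) + C2*exp(4*x)*sin(3*x)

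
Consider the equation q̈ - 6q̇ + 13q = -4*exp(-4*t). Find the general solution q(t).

q = -4*exp(-4*t)/53 + C1*cos(2*t)*exp(3*t) + C2*exp(3*t)*sin(2*t)

Characteristic equation r² - 6r + 13 = 0 has discriminant (-6)² - 4·(13) = -16 < 0, so r = 3 ± 2i.
Hence q_h = C1*cos(2*t)*exp(3*t) + C2*exp(3*t)*sin(2*t).
Try q_p = A*exp(-4*t). Substituting into the equation and dividing by exp(-4*t) gives A = -4/53, so q_p = -4*exp(-4*t)/53.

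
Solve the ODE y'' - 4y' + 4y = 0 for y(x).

y = C1*exp(2*x) + C2*x*exp(2*x)

Characteristic equation r² - 4r + 4 = 0 has discriminant (-4)² - 4·(4) = 0, so r = 2 is a repeated root.
Hence y_h = (C1 + C2*x)*exp(2*x).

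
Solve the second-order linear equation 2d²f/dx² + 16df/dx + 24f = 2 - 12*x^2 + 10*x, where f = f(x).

Divide through by 2: f'' + 8f' + 12f = 1 - 6*x^2 + 5*x.
Characteristic equation r² + 8r + 12 = 0 factors as (r + 2)(r + 6) = 0, so r = -2, -6.
Hence f_h = C1*exp(-2*x) + C2*exp(-6*x).
For the particular solution try f_p = A0 + A1*x + A2*x^2. Substituting and matching coefficients of each power of x gives A0 = -5/9, A1 = 13/12, A2 = -1/2, so f_p = -5/9 - x^2/2 + 13*x/12.

f = -5/9 - x**2/2 + 13*x/12 + C1*exp(-2*x) + C2*exp(-6*x)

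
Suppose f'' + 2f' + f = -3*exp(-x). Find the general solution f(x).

Characteristic equation r² + 2r + 1 = 0 has discriminant (2)² - 4·(1) = 0, so r = -1 is a repeated root.
Hence f_h = (C1 + C2*x)*exp(-x).
Since exp(-x) solves the homogeneous equation (r = -1 is a root of multiplicity 2), multiply the trial by x^2. Try f_p = A*x^2*exp(-x). Substituting into the equation and dividing by exp(-x) gives A = -3/2, so f_p = -3*x^2*exp(-x)/2.

f = C1*exp(-x) - 3*x**2*exp(-x)/2 + C2*x*exp(-x)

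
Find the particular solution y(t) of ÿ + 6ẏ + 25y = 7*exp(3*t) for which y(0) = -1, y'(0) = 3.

y = 7*exp(3*t)/52 - 59*cos(4*t)*exp(-3*t)/52 - 21*exp(-3*t)*sin(4*t)/104

Characteristic equation r² + 6r + 25 = 0 has discriminant (6)² - 4·(25) = -64 < 0, so r = -3 ± 4i.
Hence y_h = C1*cos(4*t)*exp(-3*t) + C2*exp(-3*t)*sin(4*t).
Try y_p = A*exp(3*t). Substituting into the equation and dividing by exp(3*t) gives A = 7/52, so y_p = 7*exp(3*t)/52.
General solution: y = 7*exp(3*t)/52 + C1*cos(4*t)*exp(-3*t) + C2*exp(-3*t)*sin(4*t).
Apply the initial conditions: y(0) = 7/52 + C1 = -1 and y'(0) = 21/52 - 3*C1 + 4*C2 = 3. Solving gives C1 = -59/52, C2 = -21/104.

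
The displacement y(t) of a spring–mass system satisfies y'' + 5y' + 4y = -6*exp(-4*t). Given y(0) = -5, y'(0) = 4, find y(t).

y = -6*exp(-t) + 2*t*exp(-4*t) + exp(-4*t)

Characteristic equation r² + 5r + 4 = 0 factors as (r + 4)(r + 1) = 0, so r = -4, -1.
Hence y_h = C1*exp(-4*t) + C2*exp(-t).
Since exp(-4*t) solves the homogeneous equation (r = -4 is a root of multiplicity 1), multiply the trial by t. Try y_p = A*t*exp(-4*t). Substituting into the equation and dividing by exp(-4*t) gives A = 2, so y_p = 2*t*exp(-4*t).
General solution: y = C1*exp(-4*t) + C2*exp(-t) + 2*t*exp(-4*t).
Apply the initial conditions: y(0) = C1 + C2 = -5 and y'(0) = 2 - C2 - 4*C1 = 4. Solving gives C1 = 1, C2 = -6.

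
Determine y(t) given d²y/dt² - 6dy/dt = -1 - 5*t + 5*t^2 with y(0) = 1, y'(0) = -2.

y = 223/162 - 61*exp(6*t)/162 - 5*t**3/18 + 5*t**2/18 + 7*t/27

Characteristic equation r² - 6r = 0 factors as (r - 6)r = 0, so r = 6, 0.
Hence y_h = C1*exp(6*t) + C2.
Since 0 is a characteristic root (multiplicity 1), multiply the polynomial trial by t: try y_p = t*(A0 + A1*t + A2*t^2). Substituting and matching coefficients of each power of t gives A0 = 7/27, A1 = 5/18, A2 = -5/18, so y_p = -5*t^3/18 + 5*t^2/18 + 7*t/27.
General solution: y = C2 - 5*t^3/18 + 5*t^2/18 + 7*t/27 + C1*exp(6*t).
Apply the initial conditions: y(0) = C1 + C2 = 1 and y'(0) = 7/27 + 6*C1 = -2. Solving gives C1 = -61/162, C2 = 223/162.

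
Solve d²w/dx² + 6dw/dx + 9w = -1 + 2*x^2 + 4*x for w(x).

w = -7/27 + 2*x**2/9 + 4*x/27 + C1*exp(-3*x) + C2*x*exp(-3*x)

Characteristic equation r² + 6r + 9 = 0 has discriminant (6)² - 4·(9) = 0, so r = -3 is a repeated root.
Hence w_h = (C1 + C2*x)*exp(-3*x).
For the particular solution try w_p = A0 + A1*x + A2*x^2. Substituting and matching coefficients of each power of x gives A0 = -7/27, A1 = 4/27, A2 = 2/9, so w_p = -7/27 + 2*x^2/9 + 4*x/27.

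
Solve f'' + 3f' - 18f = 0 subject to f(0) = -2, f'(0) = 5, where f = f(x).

f = -11*exp(-6*x)/9 - 7*exp(3*x)/9

Characteristic equation r² + 3r - 18 = 0 factors as (r - 3)(r + 6) = 0, so r = 3, -6.
Hence f_h = C1*exp(3*x) + C2*exp(-6*x).
Apply the initial conditions: f(0) = C1 + C2 = -2 and f'(0) = -6*C2 + 3*C1 = 5. Solving gives C1 = -7/9, C2 = -11/9.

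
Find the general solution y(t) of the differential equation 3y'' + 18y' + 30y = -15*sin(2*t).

y = -sin(2*t)/6 + cos(2*t)/3 + C1*cos(t)*exp(-3*t) + C2*exp(-3*t)*sin(t)

Divide through by 3: y'' + 6y' + 10y = -5*sin(2*t).
Characteristic equation r² + 6r + 10 = 0 has discriminant (6)² - 4·(10) = -4 < 0, so r = -3 ± i.
Hence y_h = C1*cos(t)*exp(-3*t) + C2*exp(-3*t)*sin(t).
Try y_p = A*cos(2*t) + B*sin(2*t). Substituting and equating the coefficients of cos(2t) and sin(2t) gives A = 1/3, B = -1/6, so y_p = -sin(2*t)/6 + cos(2*t)/3.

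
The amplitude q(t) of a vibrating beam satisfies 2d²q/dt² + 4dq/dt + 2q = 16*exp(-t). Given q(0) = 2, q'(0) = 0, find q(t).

q = 2*exp(-t) + 2*t*exp(-t) + 4*t**2*exp(-t)

Divide through by 2: q'' + 2q' + q = 8*exp(-t).
Characteristic equation r² + 2r + 1 = 0 has discriminant (2)² - 4·(1) = 0, so r = -1 is a repeated root.
Hence q_h = (C1 + C2*t)*exp(-t).
Since exp(-t) solves the homogeneous equation (r = -1 is a root of multiplicity 2), multiply the trial by t^2. Try q_p = A*t^2*exp(-t). Substituting into the equation and dividing by exp(-t) gives A = 4, so q_p = 4*t^2*exp(-t).
General solution: q = C1*exp(-t) + 4*t^2*exp(-t) + C2*t*exp(-t).
Apply the initial conditions: q(0) = C1 = 2 and q'(0) = C2 - C1 = 0. Solving gives C1 = 2, C2 = 2.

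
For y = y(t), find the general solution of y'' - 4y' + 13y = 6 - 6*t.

Characteristic equation r² - 4r + 13 = 0 has discriminant (-4)² - 4·(13) = -36 < 0, so r = 2 ± 3i.
Hence y_h = C1*cos(3*t)*exp(2*t) + C2*exp(2*t)*sin(3*t).
For the particular solution try y_p = A0 + A1*t. Substituting and matching coefficients of each power of t gives A0 = 54/169, A1 = -6/13, so y_p = 54/169 - 6*t/13.

y = 54/169 - 6*t/13 + C1*cos(3*t)*exp(2*t) + C2*exp(2*t)*sin(3*t)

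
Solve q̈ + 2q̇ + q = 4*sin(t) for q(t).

Characteristic equation r² + 2r + 1 = 0 has discriminant (2)² - 4·(1) = 0, so r = -1 is a repeated root.
Hence q_h = (C1 + C2*t)*exp(-t).
Try q_p = A*cos(t) + B*sin(t). Substituting and equating the coefficients of cos(t) and sin(t) gives A = -2, B = 0, so q_p = -2*cos(t).

q = -2*cos(t) + C1*exp(-t) + C2*t*exp(-t)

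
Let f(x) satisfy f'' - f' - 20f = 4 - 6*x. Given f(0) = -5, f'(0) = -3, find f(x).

Characteristic equation r² - r - 20 = 0 factors as (r - 5)(r + 4) = 0, so r = 5, -4.
Hence f_h = C1*exp(5*x) + C2*exp(-4*x).
For the particular solution try f_p = A0 + A1*x. Substituting and matching coefficients of each power of x gives A0 = -43/200, A1 = 3/10, so f_p = -43/200 + 3*x/10.
General solution: f = -43/200 + 3*x/10 + C1*exp(5*x) + C2*exp(-4*x).
Apply the initial conditions: f(0) = -43/200 + C1 + C2 = -5 and f'(0) = 3/10 - 4*C2 + 5*C1 = -3. Solving gives C1 = -187/75, C2 = -55/24.

f = -43/200 - 187*exp(5*x)/75 - 55*exp(-4*x)/24 + 3*x/10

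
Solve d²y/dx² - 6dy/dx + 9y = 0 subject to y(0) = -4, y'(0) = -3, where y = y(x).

y = -4*exp(3*x) + 9*x*exp(3*x)

Characteristic equation r² - 6r + 9 = 0 has discriminant (-6)² - 4·(9) = 0, so r = 3 is a repeated root.
Hence y_h = (C1 + C2*x)*exp(3*x).
Apply the initial conditions: y(0) = C1 = -4 and y'(0) = C2 + 3*C1 = -3. Solving gives C1 = -4, C2 = 9.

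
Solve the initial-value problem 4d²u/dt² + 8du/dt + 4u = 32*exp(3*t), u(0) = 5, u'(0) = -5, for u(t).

Divide through by 4: u'' + 2u' + u = 8*exp(3*t).
Characteristic equation r² + 2r + 1 = 0 has discriminant (2)² - 4·(1) = 0, so r = -1 is a repeated root.
Hence u_h = (C1 + C2*t)*exp(-t).
Try u_p = A*exp(3*t). Substituting into the equation and dividing by exp(3*t) gives A = 1/2, so u_p = exp(3*t)/2.
General solution: u = exp(3*t)/2 + C1*exp(-t) + C2*t*exp(-t).
Apply the initial conditions: u(0) = 1/2 + C1 = 5 and u'(0) = 3/2 + C2 - C1 = -5. Solving gives C1 = 9/2, C2 = -2.

u = exp(3*t)/2 + 9*exp(-t)/2 - 2*t*exp(-t)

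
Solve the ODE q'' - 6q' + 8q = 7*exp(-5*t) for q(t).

Characteristic equation r² - 6r + 8 = 0 factors as (r - 4)(r - 2) = 0, so r = 4, 2.
Hence q_h = C1*exp(4*t) + C2*exp(2*t).
Try q_p = A*exp(-5*t). Substituting into the equation and dividing by exp(-5*t) gives A = 1/9, so q_p = exp(-5*t)/9.

q = exp(-5*t)/9 + C1*exp(4*t) + C2*exp(2*t)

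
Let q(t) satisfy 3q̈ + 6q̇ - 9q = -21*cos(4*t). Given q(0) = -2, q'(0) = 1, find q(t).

Divide through by 3: q'' + 2q' - 3q = -7*cos(4*t).
Characteristic equation r² + 2r - 3 = 0 factors as (r - 1)(r + 3) = 0, so r = 1, -3.
Hence q_h = C1*exp(t) + C2*exp(-3*t).
Try q_p = A*cos(4*t) + B*sin(4*t). Substituting and equating the coefficients of cos(4t) and sin(4t) gives A = 133/425, B = -56/425, so q_p = -56*sin(4*t)/425 + 133*cos(4*t)/425.
General solution: q = -56*sin(4*t)/425 + 133*cos(4*t)/425 + C1*exp(t) + C2*exp(-3*t).
Apply the initial conditions: q(0) = 133/425 + C1 + C2 = -2 and q'(0) = -224/425 + C1 - 3*C2 = 1. Solving gives C1 = -23/17, C2 = -24/25.

q = -56*sin(4*t)/425 - 24*exp(-3*t)/25 - 23*exp(t)/17 + 133*cos(4*t)/425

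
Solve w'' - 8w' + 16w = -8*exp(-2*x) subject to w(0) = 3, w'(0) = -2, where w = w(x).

w = -2*exp(-2*x)/9 + 29*exp(4*x)/9 - 46*x*exp(4*x)/3

Characteristic equation r² - 8r + 16 = 0 has discriminant (-8)² - 4·(16) = 0, so r = 4 is a repeated root.
Hence w_h = (C1 + C2*x)*exp(4*x).
Try w_p = A*exp(-2*x). Substituting into the equation and dividing by exp(-2*x) gives A = -2/9, so w_p = -2*exp(-2*x)/9.
General solution: w = -2*exp(-2*x)/9 + C1*exp(4*x) + C2*x*exp(4*x).
Apply the initial conditions: w(0) = -2/9 + C1 = 3 and w'(0) = 4/9 + C2 + 4*C1 = -2. Solving gives C1 = 29/9, C2 = -46/3.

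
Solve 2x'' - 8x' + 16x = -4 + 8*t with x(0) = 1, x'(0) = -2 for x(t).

Divide through by 2: x'' - 4x' + 8x = -2 + 4*t.
Characteristic equation r² - 4r + 8 = 0 has discriminant (-4)² - 4·(8) = -16 < 0, so r = 2 ± 2i.
Hence x_h = C1*cos(2*t)*exp(2*t) + C2*exp(2*t)*sin(2*t).
For the particular solution try x_p = A0 + A1*t. Substituting and matching coefficients of each power of t gives A0 = 0, A1 = 1/2, so x_p = t/2.
General solution: x = t/2 + C1*cos(2*t)*exp(2*t) + C2*exp(2*t)*sin(2*t).
Apply the initial conditions: x(0) = C1 = 1 and x'(0) = 1/2 + 2*C1 + 2*C2 = -2. Solving gives C1 = 1, C2 = -9/4.

x = t/2 + cos(2*t)*exp(2*t) - 9*exp(2*t)*sin(2*t)/4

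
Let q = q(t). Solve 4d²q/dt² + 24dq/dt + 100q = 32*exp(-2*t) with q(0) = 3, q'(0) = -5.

Divide through by 4: q'' + 6q' + 25q = 8*exp(-2*t).
Characteristic equation r² + 6r + 25 = 0 has discriminant (6)² - 4·(25) = -64 < 0, so r = -3 ± 4i.
Hence q_h = C1*cos(4*t)*exp(-3*t) + C2*exp(-3*t)*sin(4*t).
Try q_p = A*exp(-2*t). Substituting into the equation and dividing by exp(-2*t) gives A = 8/17, so q_p = 8*exp(-2*t)/17.
General solution: q = 8*exp(-2*t)/17 + C1*cos(4*t)*exp(-3*t) + C2*exp(-3*t)*sin(4*t).
Apply the initial conditions: q(0) = 8/17 + C1 = 3 and q'(0) = -16/17 - 3*C1 + 4*C2 = -5. Solving gives C1 = 43/17, C2 = 15/17.

q = 8*exp(-2*t)/17 + 15*exp(-3*t)*sin(4*t)/17 + 43*cos(4*t)*exp(-3*t)/17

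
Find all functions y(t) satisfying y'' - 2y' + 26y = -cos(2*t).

Characteristic equation r² - 2r + 26 = 0 has discriminant (-2)² - 4·(26) = -100 < 0, so r = 1 ± 5i.
Hence y_h = C1*cos(5*t)*exp(t) + C2*exp(t)*sin(5*t).
Try y_p = A*cos(2*t) + B*sin(2*t). Substituting and equating the coefficients of cos(2t) and sin(2t) gives A = -11/250, B = 1/125, so y_p = -11*cos(2*t)/250 + sin(2*t)/125.

y = -11*cos(2*t)/250 + sin(2*t)/125 + C1*cos(5*t)*exp(t) + C2*exp(t)*sin(5*t)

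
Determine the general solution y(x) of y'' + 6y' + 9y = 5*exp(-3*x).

y = C1*exp(-3*x) + 5*x**2*exp(-3*x)/2 + C2*x*exp(-3*x)

Characteristic equation r² + 6r + 9 = 0 has discriminant (6)² - 4·(9) = 0, so r = -3 is a repeated root.
Hence y_h = (C1 + C2*x)*exp(-3*x).
Since exp(-3*x) solves the homogeneous equation (r = -3 is a root of multiplicity 2), multiply the trial by x^2. Try y_p = A*x^2*exp(-3*x). Substituting into the equation and dividing by exp(-3*x) gives A = 5/2, so y_p = 5*x^2*exp(-3*x)/2.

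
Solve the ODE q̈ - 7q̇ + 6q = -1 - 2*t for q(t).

Characteristic equation r² - 7r + 6 = 0 factors as (r - 6)(r - 1) = 0, so r = 6, 1.
Hence q_h = C1*exp(6*t) + C2*exp(t).
For the particular solution try q_p = A0 + A1*t. Substituting and matching coefficients of each power of t gives A0 = -5/9, A1 = -1/3, so q_p = -5/9 - t/3.

q = -5/9 - t/3 + C1*exp(6*t) + C2*exp(t)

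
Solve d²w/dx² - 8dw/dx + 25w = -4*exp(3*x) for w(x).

w = -2*exp(3*x)/5 + C1*cos(3*x)*exp(4*x) + C2*exp(4*x)*sin(3*x)

Characteristic equation r² - 8r + 25 = 0 has discriminant (-8)² - 4·(25) = -36 < 0, so r = 4 ± 3i.
Hence w_h = C1*cos(3*x)*exp(4*x) + C2*exp(4*x)*sin(3*x).
Try w_p = A*exp(3*x). Substituting into the equation and dividing by exp(3*x) gives A = -2/5, so w_p = -2*exp(3*x)/5.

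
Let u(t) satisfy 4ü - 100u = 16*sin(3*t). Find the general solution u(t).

u = -2*sin(3*t)/17 + C1*exp(5*t) + C2*exp(-5*t)

Divide through by 4: u'' - 25u = 4*sin(3*t).
Characteristic equation r² - 25 = 0 factors as (r - 5)(r + 5) = 0, so r = 5, -5.
Hence u_h = C1*exp(5*t) + C2*exp(-5*t).
Try u_p = A*cos(3*t) + B*sin(3*t). Substituting and equating the coefficients of cos(3t) and sin(3t) gives A = 0, B = -2/17, so u_p = -2*sin(3*t)/17.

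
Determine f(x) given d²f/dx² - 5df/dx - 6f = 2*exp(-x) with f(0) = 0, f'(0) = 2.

Characteristic equation r² - 5r - 6 = 0 factors as (r - 6)(r + 1) = 0, so r = 6, -1.
Hence f_h = C1*exp(6*x) + C2*exp(-x).
Since exp(-x) solves the homogeneous equation (r = -1 is a root of multiplicity 1), multiply the trial by x. Try f_p = A*x*exp(-x). Substituting into the equation and dividing by exp(-x) gives A = -2/7, so f_p = -2*x*exp(-x)/7.
General solution: f = C1*exp(6*x) + C2*exp(-x) - 2*x*exp(-x)/7.
Apply the initial conditions: f(0) = C1 + C2 = 0 and f'(0) = -2/7 - C2 + 6*C1 = 2. Solving gives C1 = 16/49, C2 = -16/49.

f = -16*exp(-x)/49 + 16*exp(6*x)/49 - 2*x*exp(-x)/7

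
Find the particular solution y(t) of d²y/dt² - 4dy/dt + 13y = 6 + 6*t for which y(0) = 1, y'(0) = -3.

y = 102/169 + 6*t/13 - 719*exp(2*t)*sin(3*t)/507 + 67*cos(3*t)*exp(2*t)/169

Characteristic equation r² - 4r + 13 = 0 has discriminant (-4)² - 4·(13) = -36 < 0, so r = 2 ± 3i.
Hence y_h = C1*cos(3*t)*exp(2*t) + C2*exp(2*t)*sin(3*t).
For the particular solution try y_p = A0 + A1*t. Substituting and matching coefficients of each power of t gives A0 = 102/169, A1 = 6/13, so y_p = 102/169 + 6*t/13.
General solution: y = 102/169 + 6*t/13 + C1*cos(3*t)*exp(2*t) + C2*exp(2*t)*sin(3*t).
Apply the initial conditions: y(0) = 102/169 + C1 = 1 and y'(0) = 6/13 + 2*C1 + 3*C2 = -3. Solving gives C1 = 67/169, C2 = -719/507.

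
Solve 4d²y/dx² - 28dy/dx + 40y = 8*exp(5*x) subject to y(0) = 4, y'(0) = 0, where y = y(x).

y = -26*exp(5*x)/9 + 62*exp(2*x)/9 + 2*x*exp(5*x)/3

Divide through by 4: y'' - 7y' + 10y = 2*exp(5*x).
Characteristic equation r² - 7r + 10 = 0 factors as (r - 5)(r - 2) = 0, so r = 5, 2.
Hence y_h = C1*exp(5*x) + C2*exp(2*x).
Since exp(5*x) solves the homogeneous equation (r = 5 is a root of multiplicity 1), multiply the trial by x. Try y_p = A*x*exp(5*x). Substituting into the equation and dividing by exp(5*x) gives A = 2/3, so y_p = 2*x*exp(5*x)/3.
General solution: y = C1*exp(5*x) + C2*exp(2*x) + 2*x*exp(5*x)/3.
Apply the initial conditions: y(0) = C1 + C2 = 4 and y'(0) = 2/3 + 2*C2 + 5*C1 = 0. Solving gives C1 = -26/9, C2 = 62/9.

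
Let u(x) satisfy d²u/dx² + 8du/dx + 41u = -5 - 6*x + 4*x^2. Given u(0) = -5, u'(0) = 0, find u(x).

u = -6253/68921 - 310*x/1681 + 4*x**2/41 - 1340698*exp(-4*x)*sin(5*x)/344605 - 338352*cos(5*x)*exp(-4*x)/68921

Characteristic equation r² + 8r + 41 = 0 has discriminant (8)² - 4·(41) = -100 < 0, so r = -4 ± 5i.
Hence u_h = C1*cos(5*x)*exp(-4*x) + C2*exp(-4*x)*sin(5*x).
For the particular solution try u_p = A0 + A1*x + A2*x^2. Substituting and matching coefficients of each power of x gives A0 = -6253/68921, A1 = -310/1681, A2 = 4/41, so u_p = -6253/68921 - 310*x/1681 + 4*x^2/41.
General solution: u = -6253/68921 - 310*x/1681 + 4*x^2/41 + C1*cos(5*x)*exp(-4*x) + C2*exp(-4*x)*sin(5*x).
Apply the initial conditions: u(0) = -6253/68921 + C1 = -5 and u'(0) = -310/1681 - 4*C1 + 5*C2 = 0. Solving gives C1 = -338352/68921, C2 = -1340698/344605.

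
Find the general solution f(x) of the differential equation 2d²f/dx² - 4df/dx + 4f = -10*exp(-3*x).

Divide through by 2: f'' - 2f' + 2f = -5*exp(-3*x).
Characteristic equation r² - 2r + 2 = 0 has discriminant (-2)² - 4·(2) = -4 < 0, so r = 1 ± i.
Hence f_h = C1*cos(x)*exp(x) + C2*exp(x)*sin(x).
Try f_p = A*exp(-3*x). Substituting into the equation and dividing by exp(-3*x) gives A = -5/17, so f_p = -5*exp(-3*x)/17.

f = -5*exp(-3*x)/17 + C1*cos(x)*exp(x) + C2*exp(x)*sin(x)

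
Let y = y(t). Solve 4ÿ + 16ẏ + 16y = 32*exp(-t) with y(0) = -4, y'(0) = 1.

y = -12*exp(-2*t) + 8*exp(-t) - 15*t*exp(-2*t)

Divide through by 4: y'' + 4y' + 4y = 8*exp(-t).
Characteristic equation r² + 4r + 4 = 0 has discriminant (4)² - 4·(4) = 0, so r = -2 is a repeated root.
Hence y_h = (C1 + C2*t)*exp(-2*t).
Try y_p = A*exp(-t). Substituting into the equation and dividing by exp(-t) gives A = 8, so y_p = 8*exp(-t).
General solution: y = 8*exp(-t) + C1*exp(-2*t) + C2*t*exp(-2*t).
Apply the initial conditions: y(0) = 8 + C1 = -4 and y'(0) = -8 + C2 - 2*C1 = 1. Solving gives C1 = -12, C2 = -15.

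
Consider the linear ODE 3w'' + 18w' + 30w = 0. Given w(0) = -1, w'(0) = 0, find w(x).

w = -cos(x)*exp(-3*x) - 3*exp(-3*x)*sin(x)

Divide through by 3: w'' + 6w' + 10w = 0.
Characteristic equation r² + 6r + 10 = 0 has discriminant (6)² - 4·(10) = -4 < 0, so r = -3 ± i.
Hence w_h = C1*cos(x)*exp(-3*x) + C2*exp(-3*x)*sin(x).
Apply the initial conditions: w(0) = C1 = -1 and w'(0) = C2 - 3*C1 = 0. Solving gives C1 = -1, C2 = -3.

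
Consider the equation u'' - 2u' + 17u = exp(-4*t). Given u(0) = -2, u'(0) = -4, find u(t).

u = exp(-4*t)/41 - 83*cos(4*t)*exp(t)/41 - 77*exp(t)*sin(4*t)/164

Characteristic equation r² - 2r + 17 = 0 has discriminant (-2)² - 4·(17) = -64 < 0, so r = 1 ± 4i.
Hence u_h = C1*cos(4*t)*exp(t) + C2*exp(t)*sin(4*t).
Try u_p = A*exp(-4*t). Substituting into the equation and dividing by exp(-4*t) gives A = 1/41, so u_p = exp(-4*t)/41.
General solution: u = exp(-4*t)/41 + C1*cos(4*t)*exp(t) + C2*exp(t)*sin(4*t).
Apply the initial conditions: u(0) = 1/41 + C1 = -2 and u'(0) = -4/41 + C1 + 4*C2 = -4. Solving gives C1 = -83/41, C2 = -77/164.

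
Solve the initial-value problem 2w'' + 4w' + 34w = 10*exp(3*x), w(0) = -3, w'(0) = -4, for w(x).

Divide through by 2: w'' + 2w' + 17w = 5*exp(3*x).
Characteristic equation r² + 2r + 17 = 0 has discriminant (2)² - 4·(17) = -64 < 0, so r = -1 ± 4i.
Hence w_h = C1*cos(4*x)*exp(-x) + C2*exp(-x)*sin(4*x).
Try w_p = A*exp(3*x). Substituting into the equation and dividing by exp(3*x) gives A = 5/32, so w_p = 5*exp(3*x)/32.
General solution: w = 5*exp(3*x)/32 + C1*cos(4*x)*exp(-x) + C2*exp(-x)*sin(4*x).
Apply the initial conditions: w(0) = 5/32 + C1 = -3 and w'(0) = 15/32 - C1 + 4*C2 = -4. Solving gives C1 = -101/32, C2 = -61/32.

w = 5*exp(3*x)/32 - 101*cos(4*x)*exp(-x)/32 - 61*exp(-x)*sin(4*x)/32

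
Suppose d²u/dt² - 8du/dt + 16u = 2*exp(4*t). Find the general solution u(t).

Characteristic equation r² - 8r + 16 = 0 has discriminant (-8)² - 4·(16) = 0, so r = 4 is a repeated root.
Hence u_h = (C1 + C2*t)*exp(4*t).
Since exp(4*t) solves the homogeneous equation (r = 4 is a root of multiplicity 2), multiply the trial by t^2. Try u_p = A*t^2*exp(4*t). Substituting into the equation and dividing by exp(4*t) gives A = 1, so u_p = t^2*exp(4*t).

u = C1*exp(4*t) + t**2*exp(4*t) + C2*t*exp(4*t)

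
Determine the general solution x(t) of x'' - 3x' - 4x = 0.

x = C1*exp(4*t) + C2*exp(-t)

Characteristic equation r² - 3r - 4 = 0 factors as (r - 4)(r + 1) = 0, so r = 4, -1.
Hence x_h = C1*exp(4*t) + C2*exp(-t).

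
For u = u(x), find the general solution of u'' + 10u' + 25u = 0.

u = C1*exp(-5*x) + C2*x*exp(-5*x)

Characteristic equation r² + 10r + 25 = 0 has discriminant (10)² - 4·(25) = 0, so r = -5 is a repeated root.
Hence u_h = (C1 + C2*x)*exp(-5*x).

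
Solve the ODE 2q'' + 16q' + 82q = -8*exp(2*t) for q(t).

Divide through by 2: q'' + 8q' + 41q = -4*exp(2*t).
Characteristic equation r² + 8r + 41 = 0 has discriminant (8)² - 4·(41) = -100 < 0, so r = -4 ± 5i.
Hence q_h = C1*cos(5*t)*exp(-4*t) + C2*exp(-4*t)*sin(5*t).
Try q_p = A*exp(2*t). Substituting into the equation and dividing by exp(2*t) gives A = -4/61, so q_p = -4*exp(2*t)/61.

q = -4*exp(2*t)/61 + C1*cos(5*t)*exp(-4*t) + C2*exp(-4*t)*sin(5*t)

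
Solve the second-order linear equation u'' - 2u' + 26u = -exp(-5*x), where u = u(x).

u = -exp(-5*x)/61 + C1*cos(5*x)*exp(x) + C2*exp(x)*sin(5*x)

Characteristic equation r² - 2r + 26 = 0 has discriminant (-2)² - 4·(26) = -100 < 0, so r = 1 ± 5i.
Hence u_h = C1*cos(5*x)*exp(x) + C2*exp(x)*sin(5*x).
Try u_p = A*exp(-5*x). Substituting into the equation and dividing by exp(-5*x) gives A = -1/61, so u_p = -exp(-5*x)/61.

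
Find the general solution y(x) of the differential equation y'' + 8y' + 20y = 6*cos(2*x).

y = 3*cos(2*x)/16 + 3*sin(2*x)/16 + C1*cos(2*x)*exp(-4*x) + C2*exp(-4*x)*sin(2*x)

Characteristic equation r² + 8r + 20 = 0 has discriminant (8)² - 4·(20) = -16 < 0, so r = -4 ± 2i.
Hence y_h = C1*cos(2*x)*exp(-4*x) + C2*exp(-4*x)*sin(2*x).
Try y_p = A*cos(2*x) + B*sin(2*x). Substituting and equating the coefficients of cos(2x) and sin(2x) gives A = 3/16, B = 3/16, so y_p = 3*cos(2*x)/16 + 3*sin(2*x)/16.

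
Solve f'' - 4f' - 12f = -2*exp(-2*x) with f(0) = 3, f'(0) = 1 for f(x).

Characteristic equation r² - 4r - 12 = 0 factors as (r - 6)(r + 2) = 0, so r = 6, -2.
Hence f_h = C1*exp(6*x) + C2*exp(-2*x).
Since exp(-2*x) solves the homogeneous equation (r = -2 is a root of multiplicity 1), multiply the trial by x. Try f_p = A*x*exp(-2*x). Substituting into the equation and dividing by exp(-2*x) gives A = 1/4, so f_p = x*exp(-2*x)/4.
General solution: f = C1*exp(6*x) + C2*exp(-2*x) + x*exp(-2*x)/4.
Apply the initial conditions: f(0) = C1 + C2 = 3 and f'(0) = 1/4 - 2*C2 + 6*C1 = 1. Solving gives C1 = 27/32, C2 = 69/32.

f = 27*exp(6*x)/32 + 69*exp(-2*x)/32 + x*exp(-2*x)/4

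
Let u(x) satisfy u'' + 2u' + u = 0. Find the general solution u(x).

u = C1*exp(-x) + C2*x*exp(-x)

Characteristic equation r² + 2r + 1 = 0 has discriminant (2)² - 4·(1) = 0, so r = -1 is a repeated root.
Hence u_h = (C1 + C2*x)*exp(-x).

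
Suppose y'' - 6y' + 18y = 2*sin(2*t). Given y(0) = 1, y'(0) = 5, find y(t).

y = 6*cos(2*t)/85 + 7*sin(2*t)/85 + 58*exp(3*t)*sin(3*t)/85 + 79*cos(3*t)*exp(3*t)/85

Characteristic equation r² - 6r + 18 = 0 has discriminant (-6)² - 4·(18) = -36 < 0, so r = 3 ± 3i.
Hence y_h = C1*cos(3*t)*exp(3*t) + C2*exp(3*t)*sin(3*t).
Try y_p = A*cos(2*t) + B*sin(2*t). Substituting and equating the coefficients of cos(2t) and sin(2t) gives A = 6/85, B = 7/85, so y_p = 6*cos(2*t)/85 + 7*sin(2*t)/85.
General solution: y = 6*cos(2*t)/85 + 7*sin(2*t)/85 + C1*cos(3*t)*exp(3*t) + C2*exp(3*t)*sin(3*t).
Apply the initial conditions: y(0) = 6/85 + C1 = 1 and y'(0) = 14/85 + 3*C1 + 3*C2 = 5. Solving gives C1 = 79/85, C2 = 58/85.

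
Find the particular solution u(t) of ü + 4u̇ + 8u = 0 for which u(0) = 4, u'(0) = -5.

Characteristic equation r² + 4r + 8 = 0 has discriminant (4)² - 4·(8) = -16 < 0, so r = -2 ± 2i.
Hence u_h = C1*cos(2*t)*exp(-2*t) + C2*exp(-2*t)*sin(2*t).
Apply the initial conditions: u(0) = C1 = 4 and u'(0) = -2*C1 + 2*C2 = -5. Solving gives C1 = 4, C2 = 3/2.

u = 4*cos(2*t)*exp(-2*t) + 3*exp(-2*t)*sin(2*t)/2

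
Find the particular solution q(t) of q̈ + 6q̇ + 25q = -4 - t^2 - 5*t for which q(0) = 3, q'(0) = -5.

q = -1772/15625 - 113*t/625 - t**2/25 + 48647*cos(4*t)*exp(-3*t)/15625 + 70641*exp(-3*t)*sin(4*t)/62500

Characteristic equation r² + 6r + 25 = 0 has discriminant (6)² - 4·(25) = -64 < 0, so r = -3 ± 4i.
Hence q_h = C1*cos(4*t)*exp(-3*t) + C2*exp(-3*t)*sin(4*t).
For the particular solution try q_p = A0 + A1*t + A2*t^2. Substituting and matching coefficients of each power of t gives A0 = -1772/15625, A1 = -113/625, A2 = -1/25, so q_p = -1772/15625 - 113*t/625 - t^2/25.
General solution: q = -1772/15625 - 113*t/625 - t^2/25 + C1*cos(4*t)*exp(-3*t) + C2*exp(-3*t)*sin(4*t).
Apply the initial conditions: q(0) = -1772/15625 + C1 = 3 and q'(0) = -113/625 - 3*C1 + 4*C2 = -5. Solving gives C1 = 48647/15625, C2 = 70641/62500.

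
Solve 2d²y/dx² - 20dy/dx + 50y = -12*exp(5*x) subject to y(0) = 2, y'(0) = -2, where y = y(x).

y = 2*exp(5*x) - 12*x*exp(5*x) - 3*x**2*exp(5*x)

Divide through by 2: y'' - 10y' + 25y = -6*exp(5*x).
Characteristic equation r² - 10r + 25 = 0 has discriminant (-10)² - 4·(25) = 0, so r = 5 is a repeated root.
Hence y_h = (C1 + C2*x)*exp(5*x).
Since exp(5*x) solves the homogeneous equation (r = 5 is a root of multiplicity 2), multiply the trial by x^2. Try y_p = A*x^2*exp(5*x). Substituting into the equation and dividing by exp(5*x) gives A = -3, so y_p = -3*x^2*exp(5*x).
General solution: y = C1*exp(5*x) - 3*x^2*exp(5*x) + C2*x*exp(5*x).
Apply the initial conditions: y(0) = C1 = 2 and y'(0) = C2 + 5*C1 = -2. Solving gives C1 = 2, C2 = -12.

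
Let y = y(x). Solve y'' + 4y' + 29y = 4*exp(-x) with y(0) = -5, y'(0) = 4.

y = 2*exp(-x)/13 - 67*cos(5*x)*exp(-2*x)/13 - 16*exp(-2*x)*sin(5*x)/13

Characteristic equation r² + 4r + 29 = 0 has discriminant (4)² - 4·(29) = -100 < 0, so r = -2 ± 5i.
Hence y_h = C1*cos(5*x)*exp(-2*x) + C2*exp(-2*x)*sin(5*x).
Try y_p = A*exp(-x). Substituting into the equation and dividing by exp(-x) gives A = 2/13, so y_p = 2*exp(-x)/13.
General solution: y = 2*exp(-x)/13 + C1*cos(5*x)*exp(-2*x) + C2*exp(-2*x)*sin(5*x).
Apply the initial conditions: y(0) = 2/13 + C1 = -5 and y'(0) = -2/13 - 2*C1 + 5*C2 = 4. Solving gives C1 = -67/13, C2 = -16/13.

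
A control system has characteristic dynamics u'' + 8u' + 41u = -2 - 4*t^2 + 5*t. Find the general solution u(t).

u = -5186/68921 - 4*t**2/41 + 269*t/1681 + C1*cos(5*t)*exp(-4*t) + C2*exp(-4*t)*sin(5*t)

Characteristic equation r² + 8r + 41 = 0 has discriminant (8)² - 4·(41) = -100 < 0, so r = -4 ± 5i.
Hence u_h = C1*cos(5*t)*exp(-4*t) + C2*exp(-4*t)*sin(5*t).
For the particular solution try u_p = A0 + A1*t + A2*t^2. Substituting and matching coefficients of each power of t gives A0 = -5186/68921, A1 = 269/1681, A2 = -4/41, so u_p = -5186/68921 - 4*t^2/41 + 269*t/1681.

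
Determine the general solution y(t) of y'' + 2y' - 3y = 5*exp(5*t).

y = 5*exp(5*t)/32 + C1*exp(-3*t) + C2*exp(t)

Characteristic equation r² + 2r - 3 = 0 factors as (r + 3)(r - 1) = 0, so r = -3, 1.
Hence y_h = C1*exp(-3*t) + C2*exp(t).
Try y_p = A*exp(5*t). Substituting into the equation and dividing by exp(5*t) gives A = 5/32, so y_p = 5*exp(5*t)/32.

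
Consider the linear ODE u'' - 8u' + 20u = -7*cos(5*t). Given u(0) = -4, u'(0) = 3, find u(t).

Characteristic equation r² - 8r + 20 = 0 has discriminant (-8)² - 4·(20) = -16 < 0, so r = 4 ± 2i.
Hence u_h = C1*cos(2*t)*exp(4*t) + C2*exp(4*t)*sin(2*t).
Try u_p = A*cos(5*t) + B*sin(5*t). Substituting and equating the coefficients of cos(5t) and sin(5t) gives A = 7/325, B = 56/325, so u_p = 7*cos(5*t)/325 + 56*sin(5*t)/325.
General solution: u = 7*cos(5*t)/325 + 56*sin(5*t)/325 + C1*cos(2*t)*exp(4*t) + C2*exp(4*t)*sin(2*t).
Apply the initial conditions: u(0) = 7/325 + C1 = -4 and u'(0) = 56/65 + 2*C2 + 4*C1 = 3. Solving gives C1 = -1307/325, C2 = 5923/650.

u = 7*cos(5*t)/325 + 56*sin(5*t)/325 - 1307*cos(2*t)*exp(4*t)/325 + 5923*exp(4*t)*sin(2*t)/650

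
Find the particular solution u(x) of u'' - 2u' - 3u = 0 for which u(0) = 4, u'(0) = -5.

u = -exp(3*x)/4 + 17*exp(-x)/4

Characteristic equation r² - 2r - 3 = 0 factors as (r + 1)(r - 3) = 0, so r = -1, 3.
Hence u_h = C1*exp(-x) + C2*exp(3*x).
Apply the initial conditions: u(0) = C1 + C2 = 4 and u'(0) = -C1 + 3*C2 = -5. Solving gives C1 = 17/4, C2 = -1/4.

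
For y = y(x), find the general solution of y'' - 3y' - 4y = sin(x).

Characteristic equation r² - 3r - 4 = 0 factors as (r - 4)(r + 1) = 0, so r = 4, -1.
Hence y_h = C1*exp(4*x) + C2*exp(-x).
Try y_p = A*cos(x) + B*sin(x). Substituting and equating the coefficients of cos(x) and sin(x) gives A = 3/34, B = -5/34, so y_p = -5*sin(x)/34 + 3*cos(x)/34.

y = -5*sin(x)/34 + 3*cos(x)/34 + C1*exp(4*x) + C2*exp(-x)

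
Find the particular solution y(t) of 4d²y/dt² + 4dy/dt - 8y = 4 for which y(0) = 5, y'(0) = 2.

y = -1/2 + 7*exp(-2*t)/6 + 13*exp(t)/3

Divide through by 4: y'' + y' - 2y = 1.
Characteristic equation r² + r - 2 = 0 factors as (r + 2)(r - 1) = 0, so r = -2, 1.
Hence y_h = C1*exp(-2*t) + C2*exp(t).
For the particular solution try y_p = A0. Substituting and matching coefficients of each power of t gives A0 = -1/2, so y_p = -1/2.
General solution: y = -1/2 + C1*exp(-2*t) + C2*exp(t).
Apply the initial conditions: y(0) = -1/2 + C1 + C2 = 5 and y'(0) = C2 - 2*C1 = 2. Solving gives C1 = 7/6, C2 = 13/3.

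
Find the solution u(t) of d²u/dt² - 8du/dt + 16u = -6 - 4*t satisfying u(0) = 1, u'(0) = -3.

u = -1/2 - t/4 + 3*exp(4*t)/2 - 35*t*exp(4*t)/4

Characteristic equation r² - 8r + 16 = 0 has discriminant (-8)² - 4·(16) = 0, so r = 4 is a repeated root.
Hence u_h = (C1 + C2*t)*exp(4*t).
For the particular solution try u_p = A0 + A1*t. Substituting and matching coefficients of each power of t gives A0 = -1/2, A1 = -1/4, so u_p = -1/2 - t/4.
General solution: u = -1/2 - t/4 + C1*exp(4*t) + C2*t*exp(4*t).
Apply the initial conditions: u(0) = -1/2 + C1 = 1 and u'(0) = -1/4 + C2 + 4*C1 = -3. Solving gives C1 = 3/2, C2 = -35/4.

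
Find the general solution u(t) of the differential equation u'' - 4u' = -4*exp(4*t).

u = C2 + C1*exp(4*t) - t*exp(4*t)

Characteristic equation r² - 4r = 0 factors as (r - 4)r = 0, so r = 4, 0.
Hence u_h = C1*exp(4*t) + C2.
Since exp(4*t) solves the homogeneous equation (r = 4 is a root of multiplicity 1), multiply the trial by t. Try u_p = A*t*exp(4*t). Substituting into the equation and dividing by exp(4*t) gives A = -1, so u_p = -t*exp(4*t).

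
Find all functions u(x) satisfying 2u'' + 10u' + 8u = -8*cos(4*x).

u = -5*sin(4*x)/34 + 3*cos(4*x)/34 + C1*exp(-x) + C2*exp(-4*x)

Divide through by 2: u'' + 5u' + 4u = -4*cos(4*x).
Characteristic equation r² + 5r + 4 = 0 factors as (r + 1)(r + 4) = 0, so r = -1, -4.
Hence u_h = C1*exp(-x) + C2*exp(-4*x).
Try u_p = A*cos(4*x) + B*sin(4*x). Substituting and equating the coefficients of cos(4x) and sin(4x) gives A = 3/34, B = -5/34, so u_p = -5*sin(4*x)/34 + 3*cos(4*x)/34.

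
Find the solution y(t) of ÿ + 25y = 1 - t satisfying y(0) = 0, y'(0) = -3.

Characteristic equation r² + 25 = 0 has discriminant (0)² - 4·(25) = -100 < 0, so r = ± 5i.
Hence y_h = C1*cos(5*t) + C2*sin(5*t).
For the particular solution try y_p = A0 + A1*t. Substituting and matching coefficients of each power of t gives A0 = 1/25, A1 = -1/25, so y_p = 1/25 - t/25.
General solution: y = 1/25 - t/25 + C1*cos(5*t) + C2*sin(5*t).
Apply the initial conditions: y(0) = 1/25 + C1 = 0 and y'(0) = -1/25 + 5*C2 = -3. Solving gives C1 = -1/25, C2 = -74/125.

y = 1/25 - 74*sin(5*t)/125 - t/25 - cos(5*t)/25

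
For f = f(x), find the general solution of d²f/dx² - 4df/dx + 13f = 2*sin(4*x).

Characteristic equation r² - 4r + 13 = 0 has discriminant (-4)² - 4·(13) = -36 < 0, so r = 2 ± 3i.
Hence f_h = C1*cos(3*x)*exp(2*x) + C2*exp(2*x)*sin(3*x).
Try f_p = A*cos(4*x) + B*sin(4*x). Substituting and equating the coefficients of cos(4x) and sin(4x) gives A = 32/265, B = -6/265, so f_p = -6*sin(4*x)/265 + 32*cos(4*x)/265.

f = -6*sin(4*x)/265 + 32*cos(4*x)/265 + C1*cos(3*x)*exp(2*x) + C2*exp(2*x)*sin(3*x)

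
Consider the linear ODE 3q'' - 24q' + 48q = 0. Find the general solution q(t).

q = C1*exp(4*t) + C2*t*exp(4*t)

Divide through by 3: q'' - 8q' + 16q = 0.
Characteristic equation r² - 8r + 16 = 0 has discriminant (-8)² - 4·(16) = 0, so r = 4 is a repeated root.
Hence q_h = (C1 + C2*t)*exp(4*t).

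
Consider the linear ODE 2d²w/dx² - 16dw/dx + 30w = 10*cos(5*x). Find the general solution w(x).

Divide through by 2: w'' - 8w' + 15w = 5*cos(5*x).
Characteristic equation r² - 8r + 15 = 0 factors as (r - 3)(r - 5) = 0, so r = 3, 5.
Hence w_h = C1*exp(3*x) + C2*exp(5*x).
Try w_p = A*cos(5*x) + B*sin(5*x). Substituting and equating the coefficients of cos(5x) and sin(5x) gives A = -1/34, B = -2/17, so w_p = -2*sin(5*x)/17 - cos(5*x)/34.

w = -2*sin(5*x)/17 - cos(5*x)/34 + C1*exp(3*x) + C2*exp(5*x)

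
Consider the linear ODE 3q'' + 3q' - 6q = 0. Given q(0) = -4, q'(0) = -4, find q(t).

Divide through by 3: q'' + q' - 2q = 0.
Characteristic equation r² + r - 2 = 0 factors as (r - 1)(r + 2) = 0, so r = 1, -2.
Hence q_h = C1*exp(t) + C2*exp(-2*t).
Apply the initial conditions: q(0) = C1 + C2 = -4 and q'(0) = C1 - 2*C2 = -4. Solving gives C1 = -4, C2 = 0.

q = -4*exp(t)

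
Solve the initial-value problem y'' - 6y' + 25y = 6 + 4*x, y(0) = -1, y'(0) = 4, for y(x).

y = 174/625 + 4*x/25 - 799*cos(4*x)*exp(3*x)/625 + 4797*exp(3*x)*sin(4*x)/2500

Characteristic equation r² - 6r + 25 = 0 has discriminant (-6)² - 4·(25) = -64 < 0, so r = 3 ± 4i.
Hence y_h = C1*cos(4*x)*exp(3*x) + C2*exp(3*x)*sin(4*x).
For the particular solution try y_p = A0 + A1*x. Substituting and matching coefficients of each power of x gives A0 = 174/625, A1 = 4/25, so y_p = 174/625 + 4*x/25.
General solution: y = 174/625 + 4*x/25 + C1*cos(4*x)*exp(3*x) + C2*exp(3*x)*sin(4*x).
Apply the initial conditions: y(0) = 174/625 + C1 = -1 and y'(0) = 4/25 + 3*C1 + 4*C2 = 4. Solving gives C1 = -799/625, C2 = 4797/2500.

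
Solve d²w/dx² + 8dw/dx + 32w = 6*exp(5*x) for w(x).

w = 6*exp(5*x)/97 + C1*cos(4*x)*exp(-4*x) + C2*exp(-4*x)*sin(4*x)

Characteristic equation r² + 8r + 32 = 0 has discriminant (8)² - 4·(32) = -64 < 0, so r = -4 ± 4i.
Hence w_h = C1*cos(4*x)*exp(-4*x) + C2*exp(-4*x)*sin(4*x).
Try w_p = A*exp(5*x). Substituting into the equation and dividing by exp(5*x) gives A = 6/97, so w_p = 6*exp(5*x)/97.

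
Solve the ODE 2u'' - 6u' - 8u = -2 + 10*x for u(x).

Divide through by 2: u'' - 3u' - 4u = -1 + 5*x.
Characteristic equation r² - 3r - 4 = 0 factors as (r - 4)(r + 1) = 0, so r = 4, -1.
Hence u_h = C1*exp(4*x) + C2*exp(-x).
For the particular solution try u_p = A0 + A1*x. Substituting and matching coefficients of each power of x gives A0 = 19/16, A1 = -5/4, so u_p = 19/16 - 5*x/4.

u = 19/16 - 5*x/4 + C1*exp(4*x) + C2*exp(-x)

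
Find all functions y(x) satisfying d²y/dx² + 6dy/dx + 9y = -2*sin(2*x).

y = -10*sin(2*x)/169 + 24*cos(2*x)/169 + C1*exp(-3*x) + C2*x*exp(-3*x)

Characteristic equation r² + 6r + 9 = 0 has discriminant (6)² - 4·(9) = 0, so r = -3 is a repeated root.
Hence y_h = (C1 + C2*x)*exp(-3*x).
Try y_p = A*cos(2*x) + B*sin(2*x). Substituting and equating the coefficients of cos(2x) and sin(2x) gives A = 24/169, B = -10/169, so y_p = -10*sin(2*x)/169 + 24*cos(2*x)/169.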